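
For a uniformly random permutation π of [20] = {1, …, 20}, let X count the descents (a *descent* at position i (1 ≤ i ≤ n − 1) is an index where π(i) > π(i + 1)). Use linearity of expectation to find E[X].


Write X = Σ X_I over i = 1, …, 19, with X_I the indicator of one descent.
There are 19 indicators.
For each fixed i, the pair (π(i), π(i+1)) is a uniformly random ordered pair of distinct values from {1, …, 20}; by symmetry P[π(i) > π(i+1)] = 1/2.
By linearity: E[X] = 19 · (1/2) = (20 − 1) · (1/2) = 19/2 ≈ 9.500.

E[X] = 19/2 = 9.500.


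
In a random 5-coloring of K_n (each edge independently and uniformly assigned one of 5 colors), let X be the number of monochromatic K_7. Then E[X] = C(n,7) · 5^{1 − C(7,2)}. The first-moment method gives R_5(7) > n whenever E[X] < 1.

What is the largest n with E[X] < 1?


We need C(n, 7) · 5^{1 − 21} < 1, i.e. C(n, 7) < 5^{21 − 1} = 95367431640625.
Check values of n near the boundary:
  n = 332: C(332, 7) = 82772214646616; 82772214646616 < 95367431640625? YES
  n = 333: C(333, 7) = 84549532139028; 84549532139028 < 95367431640625? YES
  n = 334: C(334, 7) = 86359460961576; 86359460961576 < 95367431640625? YES
  n = 335: C(335, 7) = 88202498238195; 88202498238195 < 95367431640625? YES
  n = 336: C(336, 7) = 90079147136880; 90079147136880 < 95367431640625? YES
  n = 337: C(337, 7) = 91989916924632; 91989916924632 < 95367431640625? YES
  n = 338: C(338, 7) = 93935323022736; 93935323022736 < 95367431640625? YES
  n = 339: C(339, 7) = 95915887062372; 95915887062372 < 95367431640625? NO
  n = 340: C(340, 7) = 97932136940560; 97932136940560 < 95367431640625? NO
The largest n with C(n, 7) < 95367431640625 is n = 338 (where E[X] = 93935323022736/95367431640625 ≈ 0.984983). Hence R_5(7) > 338, i.e. R_5(7) ≥ 339.

Largest n = 338; hence R_5(7) > 338.


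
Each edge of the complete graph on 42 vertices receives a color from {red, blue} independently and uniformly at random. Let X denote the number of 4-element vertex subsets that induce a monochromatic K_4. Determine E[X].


Let X = Σ_S X_S over the C(42, 4) = 111930 subsets S of size 4, where X_S = 1 if the K_4 on S is monochromatic.
For a fixed S, the K_4 on S has C(4, 2) = 6 edges. P[all 6 edges red] = (1/2)^6, and likewise for blue, so P[monochromatic] = 2·(1/2)^6 = 2^{1 − 6} = 1/32.
By linearity of expectation: E[X] = C(42, 4) · 2^{1 − 6} = 111930 · 1/32 = 55965/16.
Numerically: E[X] ≈ 3497.81250.

E[X] = C(42,4)·2^(1−C(4,2)) = 55965/16 ≈ 3497.81250.


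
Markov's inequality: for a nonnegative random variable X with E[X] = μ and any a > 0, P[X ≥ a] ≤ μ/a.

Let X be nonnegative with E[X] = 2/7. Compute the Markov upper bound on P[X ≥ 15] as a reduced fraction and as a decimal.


μ = E[X] = 2/7, a = 15.
Markov: P[X ≥ 15] ≤ μ/a = (2/7)/15 = 2/105.
Numerically: ≈ 0.01905.
(Since a = 15 > μ = 0.28571, the bound 2/105 is < 1 and informative.)

P[X ≥ 15] ≤ 2/105 ≈ 0.01905.


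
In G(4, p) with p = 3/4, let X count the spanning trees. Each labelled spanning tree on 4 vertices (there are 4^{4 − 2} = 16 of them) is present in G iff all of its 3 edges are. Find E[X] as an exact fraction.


K_4 has 4^{4 − 2} = 16 labelled spanning trees.
For each such spanning tree H, let X_H = 1 if all 3 edges of H are present in G. Then P[X_H = 1] = p^{3} = (3/4)^{3} = 27/64.
Summing the indicators: E[X] = Σ_H E[X_H] = 16 · p^{3} = 16 · 27/64 = 27/4.
Numerically: E[X] ≈ 6.75.

E[X] = 16 · (3/4)^{3} = 27/4 ≈ 6.75.


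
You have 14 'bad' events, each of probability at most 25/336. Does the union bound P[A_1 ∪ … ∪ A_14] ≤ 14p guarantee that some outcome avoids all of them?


Union bound: P[∪_{i=1}^{14} A_i] ≤ Σ_i P[A_i] ≤ 14·p = 14·(25/336) = 25/24.
Numerically: 25/24 ≈ 1.0417.
Is 25/24 < 1? NO.
Since the bound 25/24 is ≥ 1, the union bound is uninformative here; it does NOT by itself certify existence.

14·p = 25/24 ≈ 1.0417; existence NOT certified by the union bound.


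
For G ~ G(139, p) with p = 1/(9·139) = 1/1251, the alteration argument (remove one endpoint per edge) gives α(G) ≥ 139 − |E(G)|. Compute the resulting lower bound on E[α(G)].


E[|E(G)|] = C(139, 2)·p = 9591 · (1/1251) = 23/3.
E[α(G)] ≥ n − E[|E(G)|] = 139 − 23/3 = 394/3.
Numerically: ≈ 131.333.
(This is only a lower bound; the true E[α(G)] may be larger.)

E[α(G)] ≥ 394/3 ≈ 131.333.


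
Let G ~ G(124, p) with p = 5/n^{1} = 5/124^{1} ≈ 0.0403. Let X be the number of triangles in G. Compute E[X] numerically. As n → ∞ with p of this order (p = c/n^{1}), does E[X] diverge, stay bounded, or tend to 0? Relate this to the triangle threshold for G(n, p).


Number of potential triangles: C(124, 3) = 310124.
Each occurs with probability p³ ≈ (0.0403)³ ≈ 6.55609e-05.
By linearity: E[X] = C(124, 3)·p³ ≈ 310124 · 6.55609e-05 ≈ 20.332.
Here α = 1, so p = 5/n is exactly at the triangle threshold p ~ 1/n. Asymptotically E[X] → c³/6 = 5³/6 = 125/6 ≈ 20.833, a bounded constant. In this regime the triangle count is asymptotically Poisson(c³/6).

E[X] ≈ 20.332; in regime p = Θ(1/n^{1}) E[X] stays bounded (at the triangle threshold p ~ 1/n).


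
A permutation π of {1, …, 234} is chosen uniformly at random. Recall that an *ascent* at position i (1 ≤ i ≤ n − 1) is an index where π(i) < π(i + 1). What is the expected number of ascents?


Write X = Σ X_I over i = 1, …, 233, with X_I the indicator of one ascent.
There are 233 indicators.
For each fixed i, the pair (π(i), π(i+1)) is a uniformly random ordered pair of distinct values from {1, …, 234}; by symmetry P[π(i) < π(i+1)] = 1/2.
By linearity: E[X] = 233 · (1/2) = (234 − 1) · (1/2) = 233/2 ≈ 116.500000.

E[X] = 233/2 = 116.500000.


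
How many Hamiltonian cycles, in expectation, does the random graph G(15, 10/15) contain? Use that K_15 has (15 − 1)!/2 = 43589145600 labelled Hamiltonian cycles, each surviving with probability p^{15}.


K_15 has (15 − 1)!/2 = 43589145600 labelled Hamiltonian cycles.
For each such Hamiltonian cycle H, let X_H = 1 if all 15 edges of H are present in G. Then P[X_H = 1] = p^{15} = (2/3)^{15} = 32768/14348907.
By linearity of expectation: E[X] = Σ_H E[X_H] = 43589145600 · p^{15} = 43589145600 · 32768/14348907 = 5877897625600/59049.
Numerically: E[X] ≈ 9.954e+07.

E[X] = 43589145600 · (2/3)^{15} = 5877897625600/59049 ≈ 9.954e+07.


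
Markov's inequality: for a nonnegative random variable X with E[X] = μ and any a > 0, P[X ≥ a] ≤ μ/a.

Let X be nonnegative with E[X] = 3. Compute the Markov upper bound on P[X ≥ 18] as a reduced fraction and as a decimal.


μ = E[X] = 3, a = 18.
Markov: P[X ≥ 18] ≤ μ/a = (3)/18 = 1/6.
Numerically: ≈ 0.16667.
(Since a = 18 > μ = 3.00000, the bound 1/6 is < 1 and informative.)

P[X ≥ 18] ≤ 1/6 ≈ 0.16667.


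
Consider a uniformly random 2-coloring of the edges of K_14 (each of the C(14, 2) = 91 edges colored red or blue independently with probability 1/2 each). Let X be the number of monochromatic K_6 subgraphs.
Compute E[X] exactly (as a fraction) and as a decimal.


Let X = Σ_S X_S over the C(14, 6) = 3003 subsets S of size 6, where X_S = 1 if the K_6 on S is monochromatic.
For a fixed S, the K_6 on S has C(6, 2) = 15 edges. P[all 15 edges red] = (1/2)^15, and likewise for blue, so P[monochromatic] = 2·(1/2)^15 = 2^{1 − 15} = 1/16384.
By linearity of expectation: E[X] = C(14, 6) · 2^{1 − 15} = 3003 · 1/16384 = 3003/16384.
Numerically: E[X] ≈ 0.1833.

E[X] = C(14,6)·2^(1−C(6,2)) = 3003/16384 ≈ 0.1833.


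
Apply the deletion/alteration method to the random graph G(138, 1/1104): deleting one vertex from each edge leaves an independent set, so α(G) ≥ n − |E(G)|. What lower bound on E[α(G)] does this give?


E[|E(G)|] = C(138, 2)·p = 9453 · (1/1104) = 137/16.
E[α(G)] ≥ n − E[|E(G)|] = 138 − 137/16 = 2071/16.
Numerically: ≈ 129.438.
(This is only a lower bound; the true E[α(G)] may be larger.)

E[α(G)] ≥ 2071/16 ≈ 129.438.


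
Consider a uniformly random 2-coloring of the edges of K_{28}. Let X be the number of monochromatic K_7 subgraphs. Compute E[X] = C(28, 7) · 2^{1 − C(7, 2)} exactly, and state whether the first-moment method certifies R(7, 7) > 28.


E[X] = C(28, 7) · 2^{1 − 21} = 1184040 · 2^{−20} = 1184040/1048576.
As a reduced fraction: E[X] = 148005/131072 ≈ 1.1292.
Is E[X] < 1? NO.
Since E[X] ≥ 1, the first-moment bound is inconclusive at n = 28; it does NOT by itself certify R(7, 7) > 28.

E[X] = 148005/131072 ≈ 1.1292; E[X] ≥ 1; first-moment method inconclusive here.


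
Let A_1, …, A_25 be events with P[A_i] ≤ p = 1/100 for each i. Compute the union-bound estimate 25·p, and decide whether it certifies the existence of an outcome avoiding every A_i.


Union bound: P[∪_{i=1}^{25} A_i] ≤ Σ_i P[A_i] ≤ 25·p = 25·(1/100) = 1/4.
Numerically: 1/4 ≈ 0.250000.
Is 1/4 < 1? YES.
Since P[∪ A_i] ≤ 1/4 < 1, the complement has P[∩ A_i^c] ≥ 1 − 1/4 = 3/4 > 0, so some outcome avoids every A_i.

25·p = 1/4 ≈ 0.250000; existence CERTIFIED by the union bound.


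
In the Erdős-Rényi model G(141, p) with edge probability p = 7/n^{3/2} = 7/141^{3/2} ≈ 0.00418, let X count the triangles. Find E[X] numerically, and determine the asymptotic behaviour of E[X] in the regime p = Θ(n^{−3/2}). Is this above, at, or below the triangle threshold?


Number of potential triangles: C(141, 3) = 457310.
Each occurs with probability p³ ≈ (0.00418)³ ≈ 7.30816e-08.
By linearity: E[X] = C(141, 3)·p³ ≈ 457310 · 7.30816e-08 ≈ 0.033.
Since α = 3/2 > 1, p = c/n^{3/2} = o(1/n) is below the triangle threshold p ~ 1/n. Asymptotically E[X] ~ (c³/6)·n^{3(1−α)} = (7³/6)·n^{-1.5} → 0, so by Markov's inequality G has no triangles w.h.p.

E[X] ≈ 0.033; in regime p = Θ(1/n^{3/2}) E[X] tends to 0 (below the triangle threshold p ~ 1/n).


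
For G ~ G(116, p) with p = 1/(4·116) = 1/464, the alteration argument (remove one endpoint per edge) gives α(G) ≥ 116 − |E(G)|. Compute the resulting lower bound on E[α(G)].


E[|E(G)|] = C(116, 2)·p = 6670 · (1/464) = 115/8.
E[α(G)] ≥ n − E[|E(G)|] = 116 − 115/8 = 813/8.
Numerically: ≈ 101.6250.
(This is only a lower bound; the true E[α(G)] may be larger.)

E[α(G)] ≥ 813/8 ≈ 101.6250.


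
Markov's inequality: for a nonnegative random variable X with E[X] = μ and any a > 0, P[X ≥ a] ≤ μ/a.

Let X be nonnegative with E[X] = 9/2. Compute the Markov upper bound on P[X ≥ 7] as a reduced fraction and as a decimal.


μ = E[X] = 9/2, a = 7.
Markov: P[X ≥ 7] ≤ μ/a = (9/2)/7 = 9/14.
Numerically: ≈ 0.64286.
(Since a = 7 > μ = 4.50000, the bound 9/14 is < 1 and informative.)

P[X ≥ 7] ≤ 9/14 ≈ 0.64286.


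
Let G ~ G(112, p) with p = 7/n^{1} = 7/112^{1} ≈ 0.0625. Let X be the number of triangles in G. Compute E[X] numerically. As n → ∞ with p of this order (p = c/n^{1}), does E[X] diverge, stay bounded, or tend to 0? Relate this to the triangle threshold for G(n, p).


Number of potential triangles: C(112, 3) = 227920.
Each occurs with probability p³ ≈ (0.0625)³ ≈ 2.441406e-04.
By linearity: E[X] = C(112, 3)·p³ ≈ 227920 · 2.441406e-04 ≈ 55.6445.
Here α = 1, so p = 7/n is exactly at the triangle threshold p ~ 1/n. Asymptotically E[X] → c³/6 = 7³/6 = 343/6 ≈ 57.1667, a bounded constant. In this regime the triangle count is asymptotically Poisson(c³/6).

E[X] ≈ 55.6445; in regime p = Θ(1/n^{1}) E[X] stays bounded (at the triangle threshold p ~ 1/n).


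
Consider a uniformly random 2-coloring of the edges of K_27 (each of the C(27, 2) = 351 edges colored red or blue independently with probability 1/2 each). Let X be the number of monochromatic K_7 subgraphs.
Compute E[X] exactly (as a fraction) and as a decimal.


Let X = Σ_S X_S over the C(27, 7) = 888030 subsets S of size 7, where X_S = 1 if the K_7 on S is monochromatic.
For a fixed S, the K_7 on S has C(7, 2) = 21 edges. P[all 21 edges red] = (1/2)^21, and likewise for blue, so P[monochromatic] = 2·(1/2)^21 = 2^{1 − 21} = 1/1048576.
Summing: E[X] = C(27, 7) · 2^{1 − 21} = 888030 · 1/1048576 = 444015/524288.
Numerically: E[X] ≈ 0.847.

E[X] = C(27,7)·2^(1−C(7,2)) = 444015/524288 ≈ 0.847.


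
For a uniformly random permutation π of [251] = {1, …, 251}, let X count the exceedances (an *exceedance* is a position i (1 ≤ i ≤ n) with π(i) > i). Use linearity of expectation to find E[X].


Write X = Σ_{i=1}^{251} X_i, where X_i = 1_{π(i) > i}.
For each fixed i, π(i) is uniform over {1, …, 251} (marginal of a uniform permutation), so P[π(i) > i] = (n − i)/n. Summing: Σ_{i=1}^{251} (n − i)/n = (0 + 1 + … + 250)/251 = 251(251 − 1)/(2·251) = (251 − 1)/2.
Hence E[X] = Σ_{i=1}^{251} (251 − i)/251 = 125 ≈ 125.00000.

E[X] = 125 = 125.00000.


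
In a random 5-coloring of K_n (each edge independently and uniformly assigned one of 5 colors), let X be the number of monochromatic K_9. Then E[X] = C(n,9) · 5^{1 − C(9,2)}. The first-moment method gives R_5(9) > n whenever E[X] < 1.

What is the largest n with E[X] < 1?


We need C(n, 9) · 5^{1 − 36} < 1, i.e. C(n, 9) < 5^{36 − 1} = 2910383045673370361328125.
Check values of n near the boundary:
  n = 2166: C(2166, 9) = 2844037944203015677277940; 2844037944203015677277940 < 2910383045673370361328125? YES
  n = 2167: C(2167, 9) = 2855899084841489792706810; 2855899084841489792706810 < 2910383045673370361328125? YES
  n = 2168: C(2168, 9) = 2867804175977929537095120; 2867804175977929537095120 < 2910383045673370361328125? YES
  n = 2169: C(2169, 9) = 2879753360044504243499683; 2879753360044504243499683 < 2910383045673370361328125? YES
  n = 2170: C(2170, 9) = 2891746779868845075610510; 2891746779868845075610510 < 2910383045673370361328125? YES
  n = 2171: C(2171, 9) = 2903784578674959601827205; 2903784578674959601827205 < 2910383045673370361328125? YES
  n = 2172: C(2172, 9) = 2915866900084148060642020; 2915866900084148060642020 < 2910383045673370361328125? NO
  n = 2173: C(2173, 9) = 2927993888115921319674265; 2927993888115921319674265 < 2910383045673370361328125? NO
  n = 2174: C(2174, 9) = 2940165687188920530702934; 2940165687188920530702934 < 2910383045673370361328125? NO
The largest n with C(n, 9) < 2910383045673370361328125 is n = 2171 (where E[X] = 580756915734991920365441/582076609134674072265625 ≈ 0.998). Hence R_5(9) > 2171, i.e. R_5(9) ≥ 2172.

Largest n = 2171; hence R_5(9) > 2171.


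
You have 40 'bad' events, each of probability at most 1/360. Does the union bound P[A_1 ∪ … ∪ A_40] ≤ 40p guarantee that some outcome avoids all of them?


Union bound: P[∪_{i=1}^{40} A_i] ≤ Σ_i P[A_i] ≤ 40·p = 40·(1/360) = 1/9.
Numerically: 1/9 ≈ 0.111.
Is 1/9 < 1? YES.
Since P[∪ A_i] ≤ 1/9 < 1, the complement has P[∩ A_i^c] ≥ 1 − 1/9 = 8/9 > 0, so some outcome avoids every A_i.

40·p = 1/9 ≈ 0.111; existence CERTIFIED by the union bound.


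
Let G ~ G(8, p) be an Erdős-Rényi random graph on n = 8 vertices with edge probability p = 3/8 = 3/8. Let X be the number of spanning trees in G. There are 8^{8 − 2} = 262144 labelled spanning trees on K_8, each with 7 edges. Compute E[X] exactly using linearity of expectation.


K_8 has 8^{8 − 2} = 262144 labelled spanning trees.
For each such spanning tree H, let X_H = 1 if all 7 edges of H are present in G. Then P[X_H = 1] = p^{7} = (3/8)^{7} = 2187/2097152.
By linearity: E[X] = Σ_H E[X_H] = 262144 · p^{7} = 262144 · 2187/2097152 = 2187/8.
Numerically: E[X] ≈ 273.375.

E[X] = 262144 · (3/8)^{7} = 2187/8 ≈ 273.375.


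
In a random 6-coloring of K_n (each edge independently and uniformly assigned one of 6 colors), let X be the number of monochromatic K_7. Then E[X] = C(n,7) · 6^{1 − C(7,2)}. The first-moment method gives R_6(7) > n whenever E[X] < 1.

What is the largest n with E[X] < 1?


We need C(n, 7) · 6^{1 − 21} < 1, i.e. C(n, 7) < 6^{21 − 1} = 3656158440062976.
Check values of n near the boundary:
  n = 565: C(565, 7) = 3513212521235560; 3513212521235560 < 3656158440062976? YES
  n = 566: C(566, 7) = 3557206237959440; 3557206237959440 < 3656158440062976? YES
  n = 567: C(567, 7) = 3601671315933933; 3601671315933933 < 3656158440062976? YES
  n = 568: C(568, 7) = 3646611956239704; 3646611956239704 < 3656158440062976? YES
  n = 569: C(569, 7) = 3692032389858348; 3692032389858348 < 3656158440062976? NO
  n = 570: C(570, 7) = 3737936877831720; 3737936877831720 < 3656158440062976? NO
The largest n with C(n, 7) < 3656158440062976 is n = 568 (where E[X] = 16882462760369/16926659444736 ≈ 0.997389). Hence R_6(7) > 568, i.e. R_6(7) ≥ 569.

Largest n = 568; hence R_6(7) > 568.


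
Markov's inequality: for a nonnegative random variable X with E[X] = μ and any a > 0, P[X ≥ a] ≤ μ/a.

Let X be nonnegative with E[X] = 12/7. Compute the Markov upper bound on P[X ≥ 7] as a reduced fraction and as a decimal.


μ = E[X] = 12/7, a = 7.
Markov: P[X ≥ 7] ≤ μ/a = (12/7)/7 = 12/49.
Numerically: ≈ 0.245.
(Since a = 7 > μ = 1.714, the bound 12/49 is < 1 and informative.)

P[X ≥ 7] ≤ 12/49 ≈ 0.245.


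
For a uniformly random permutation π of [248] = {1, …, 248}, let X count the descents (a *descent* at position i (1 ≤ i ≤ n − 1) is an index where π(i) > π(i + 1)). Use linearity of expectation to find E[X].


Write X = Σ X_I over i = 1, …, 247, with X_I the indicator of one descent.
There are 247 indicators.
For each fixed i, the pair (π(i), π(i+1)) is a uniformly random ordered pair of distinct values from {1, …, 248}; by symmetry P[π(i) > π(i+1)] = 1/2.
By linearity: E[X] = 247 · (1/2) = (248 − 1) · (1/2) = 247/2 ≈ 123.50000.

E[X] = 247/2 = 123.50000.


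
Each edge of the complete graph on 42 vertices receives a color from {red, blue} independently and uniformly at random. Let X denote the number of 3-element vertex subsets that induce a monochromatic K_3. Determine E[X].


Let X = Σ_S X_S over the C(42, 3) = 11480 subsets S of size 3, where X_S = 1 if the K_3 on S is monochromatic.
For a fixed S, the K_3 on S has C(3, 2) = 3 edges. P[all 3 edges red] = (1/2)^3, and likewise for blue, so P[monochromatic] = 2·(1/2)^3 = 2^{1 − 3} = 1/4.
By linearity of expectation: E[X] = C(42, 3) · 2^{1 − 3} = 11480 · 1/4 = 2870.
Numerically: E[X] ≈ 2870.00000.

E[X] = C(42,3)·2^(1−C(3,2)) = 2870 ≈ 2870.00000.


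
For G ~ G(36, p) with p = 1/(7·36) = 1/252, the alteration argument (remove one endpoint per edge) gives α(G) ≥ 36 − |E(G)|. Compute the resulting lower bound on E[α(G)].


E[|E(G)|] = C(36, 2)·p = 630 · (1/252) = 5/2.
E[α(G)] ≥ n − E[|E(G)|] = 36 − 5/2 = 67/2.
Numerically: ≈ 33.500000.
(This is only a lower bound; the true E[α(G)] may be larger.)

E[α(G)] ≥ 67/2 ≈ 33.500000.


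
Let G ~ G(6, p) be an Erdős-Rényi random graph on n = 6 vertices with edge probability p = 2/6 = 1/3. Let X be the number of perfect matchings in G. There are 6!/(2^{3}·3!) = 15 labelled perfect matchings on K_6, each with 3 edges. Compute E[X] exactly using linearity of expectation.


K_6 has 6!/(2^{3}·3!) = 15 labelled perfect matchings.
For each such perfect matching H, let X_H = 1 if all 3 edges of H are present in G. Then P[X_H = 1] = p^{3} = (1/3)^{3} = 1/27.
By linearity: E[X] = Σ_H E[X_H] = 15 · p^{3} = 15 · 1/27 = 5/9.
Numerically: E[X] ≈ 0.55556.

E[X] = 15 · (1/3)^{3} = 5/9 ≈ 0.55556.


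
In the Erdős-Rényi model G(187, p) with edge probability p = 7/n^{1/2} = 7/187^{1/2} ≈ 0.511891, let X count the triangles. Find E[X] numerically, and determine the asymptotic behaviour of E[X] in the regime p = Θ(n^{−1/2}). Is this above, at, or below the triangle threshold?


Number of potential triangles: C(187, 3) = 1072445.
Each occurs with probability p³ ≈ (0.511891)³ ≈ 1.34131787e-01.
By linearity: E[X] = C(187, 3)·p³ ≈ 1072445 · 1.34131787e-01 ≈ 143848.964186.
Since α = 1/2 < 1, p = c/n^{1/2} ≫ 1/n is above the triangle threshold p ~ 1/n. Asymptotically E[X] ~ (c³/6)·n^{3(1−α)} = (7³/6)·n^{1.5} → ∞; triangles are abundant w.h.p.

E[X] ≈ 143848.964186; in regime p = Θ(1/n^{1/2}) E[X] diverges (above the triangle threshold p ~ 1/n).


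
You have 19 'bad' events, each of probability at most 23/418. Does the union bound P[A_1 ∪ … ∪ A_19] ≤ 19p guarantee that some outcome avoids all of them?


Union bound: P[∪_{i=1}^{19} A_i] ≤ Σ_i P[A_i] ≤ 19·p = 19·(23/418) = 23/22.
Numerically: 23/22 ≈ 1.04545.
Is 23/22 < 1? NO.
Since the bound 23/22 is ≥ 1, the union bound is uninformative here; it does NOT by itself certify existence.

19·p = 23/22 ≈ 1.04545; existence NOT certified by the union bound.


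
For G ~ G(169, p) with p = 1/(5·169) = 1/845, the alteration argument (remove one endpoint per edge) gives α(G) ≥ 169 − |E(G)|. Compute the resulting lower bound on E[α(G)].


E[|E(G)|] = C(169, 2)·p = 14196 · (1/845) = 84/5.
E[α(G)] ≥ n − E[|E(G)|] = 169 − 84/5 = 761/5.
Numerically: ≈ 152.2000.
(This is only a lower bound; the true E[α(G)] may be larger.)

E[α(G)] ≥ 761/5 ≈ 152.2000.


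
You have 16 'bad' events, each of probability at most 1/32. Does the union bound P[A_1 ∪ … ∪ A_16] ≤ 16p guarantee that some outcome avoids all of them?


Union bound: P[∪_{i=1}^{16} A_i] ≤ Σ_i P[A_i] ≤ 16·p = 16·(1/32) = 1/2.
Numerically: 1/2 ≈ 0.500.
Is 1/2 < 1? YES.
Since P[∪ A_i] ≤ 1/2 < 1, the complement has P[∩ A_i^c] ≥ 1 − 1/2 = 1/2 > 0, so some outcome avoids every A_i.

16·p = 1/2 ≈ 0.500; existence CERTIFIED by the union bound.


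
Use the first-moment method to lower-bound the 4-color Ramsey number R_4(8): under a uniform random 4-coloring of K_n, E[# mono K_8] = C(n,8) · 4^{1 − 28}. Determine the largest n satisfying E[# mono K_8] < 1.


We need C(n, 8) · 4^{1 − 28} < 1, i.e. C(n, 8) < 4^{28 − 1} = 18014398509481984.
Check values of n near the boundary:
  n = 402: C(402, 8) = 15770615726749950; 15770615726749950 < 18014398509481984? YES
  n = 403: C(403, 8) = 16090020602228430; 16090020602228430 < 18014398509481984? YES
  n = 404: C(404, 8) = 16415071523485570; 16415071523485570 < 18014398509481984? YES
  n = 405: C(405, 8) = 16745853821188050; 16745853821188050 < 18014398509481984? YES
  n = 406: C(406, 8) = 17082453897995850; 17082453897995850 < 18014398509481984? YES
  n = 407: C(407, 8) = 17424959239309050; 17424959239309050 < 18014398509481984? YES
  n = 408: C(408, 8) = 17773458424095231; 17773458424095231 < 18014398509481984? YES
  n = 409: C(409, 8) = 18128041135797879; 18128041135797879 < 18014398509481984? NO
  n = 410: C(410, 8) = 18488798173326195; 18488798173326195 < 18014398509481984? NO
The largest n with C(n, 8) < 18014398509481984 is n = 408 (where E[X] = 17773458424095231/18014398509481984 ≈ 0.986625). Hence R_4(8) > 408, i.e. R_4(8) ≥ 409.

Largest n = 408; hence R_4(8) > 408.


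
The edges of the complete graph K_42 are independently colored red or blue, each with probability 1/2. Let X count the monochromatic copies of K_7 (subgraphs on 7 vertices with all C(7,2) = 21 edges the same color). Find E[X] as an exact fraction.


Let X = Σ_S X_S over the C(42, 7) = 26978328 subsets S of size 7, where X_S = 1 if the K_7 on S is monochromatic.
For a fixed S, the K_7 on S has C(7, 2) = 21 edges. P[all 21 edges red] = (1/2)^21, and likewise for blue, so P[monochromatic] = 2·(1/2)^21 = 2^{1 − 21} = 1/1048576.
By linearity: E[X] = C(42, 7) · 2^{1 − 21} = 26978328 · 1/1048576 = 3372291/131072.
Numerically: E[X] ≈ 25.729.

E[X] = C(42,7)·2^(1−C(7,2)) = 3372291/131072 ≈ 25.729.


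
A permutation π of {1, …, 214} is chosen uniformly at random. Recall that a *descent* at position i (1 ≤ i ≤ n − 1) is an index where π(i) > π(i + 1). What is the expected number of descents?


Write X = Σ X_I over i = 1, …, 213, with X_I the indicator of one descent.
There are 213 indicators.
For each fixed i, the pair (π(i), π(i+1)) is a uniformly random ordered pair of distinct values from {1, …, 214}; by symmetry P[π(i) > π(i+1)] = 1/2.
By linearity: E[X] = 213 · (1/2) = (214 − 1) · (1/2) = 213/2 ≈ 106.500.

E[X] = 213/2 = 106.500.


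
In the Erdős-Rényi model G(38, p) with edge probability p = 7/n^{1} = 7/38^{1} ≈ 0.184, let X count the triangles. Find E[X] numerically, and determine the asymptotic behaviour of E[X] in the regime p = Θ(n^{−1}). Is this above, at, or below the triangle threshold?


Number of potential triangles: C(38, 3) = 8436.
Each occurs with probability p³ ≈ (0.184)³ ≈ 6.25091e-03.
By linearity: E[X] = C(38, 3)·p³ ≈ 8436 · 6.25091e-03 ≈ 52.733.
Here α = 1, so p = 7/n is exactly at the triangle threshold p ~ 1/n. Asymptotically E[X] → c³/6 = 7³/6 = 343/6 ≈ 57.167, a bounded constant. In this regime the triangle count is asymptotically Poisson(c³/6).

E[X] ≈ 52.733; in regime p = Θ(1/n^{1}) E[X] stays bounded (at the triangle threshold p ~ 1/n).


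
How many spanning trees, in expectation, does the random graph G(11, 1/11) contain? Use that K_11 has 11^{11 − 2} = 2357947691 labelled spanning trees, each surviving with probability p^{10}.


K_11 has 11^{11 − 2} = 2357947691 labelled spanning trees.
For each such spanning tree H, let X_H = 1 if all 10 edges of H are present in G. Then P[X_H = 1] = p^{10} = (1/11)^{10} = 1/25937424601.
By linearity: E[X] = Σ_H E[X_H] = 2357947691 · p^{10} = 2357947691 · 1/25937424601 = 1/11.
Numerically: E[X] ≈ 0.09091.

E[X] = 2357947691 · (1/11)^{10} = 1/11 ≈ 0.09091.


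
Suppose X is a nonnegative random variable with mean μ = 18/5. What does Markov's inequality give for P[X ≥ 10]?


μ = E[X] = 18/5, a = 10.
Markov: P[X ≥ 10] ≤ μ/a = (18/5)/10 = 9/25.
Numerically: ≈ 0.360.
(Since a = 10 > μ = 3.600, the bound 9/25 is < 1 and informative.)

P[X ≥ 10] ≤ 9/25 ≈ 0.360.


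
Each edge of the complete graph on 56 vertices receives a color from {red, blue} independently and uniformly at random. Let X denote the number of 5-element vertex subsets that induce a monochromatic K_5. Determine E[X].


Let X = Σ_S X_S over the C(56, 5) = 3819816 subsets S of size 5, where X_S = 1 if the K_5 on S is monochromatic.
For a fixed S, the K_5 on S has C(5, 2) = 10 edges. P[all 10 edges red] = (1/2)^10, and likewise for blue, so P[monochromatic] = 2·(1/2)^10 = 2^{1 − 10} = 1/512.
By linearity of expectation: E[X] = C(56, 5) · 2^{1 − 10} = 3819816 · 1/512 = 477477/64.
Numerically: E[X] ≈ 7460.5781.

E[X] = C(56,5)·2^(1−C(5,2)) = 477477/64 ≈ 7460.5781.


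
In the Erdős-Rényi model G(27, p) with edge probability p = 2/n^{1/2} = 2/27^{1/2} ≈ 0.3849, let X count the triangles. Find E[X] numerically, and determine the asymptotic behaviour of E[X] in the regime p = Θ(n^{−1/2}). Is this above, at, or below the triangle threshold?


Number of potential triangles: C(27, 3) = 2925.
Each occurs with probability p³ ≈ (0.3849)³ ≈ 5.70222488e-02.
By linearity: E[X] = C(27, 3)·p³ ≈ 2925 · 5.70222488e-02 ≈ 166.790078.
Since α = 1/2 < 1, p = c/n^{1/2} ≫ 1/n is above the triangle threshold p ~ 1/n. Asymptotically E[X] ~ (c³/6)·n^{3(1−α)} = (2³/6)·n^{1.5} → ∞; triangles are abundant w.h.p.

E[X] ≈ 166.790078; in regime p = Θ(1/n^{1/2}) E[X] diverges (above the triangle threshold p ~ 1/n).


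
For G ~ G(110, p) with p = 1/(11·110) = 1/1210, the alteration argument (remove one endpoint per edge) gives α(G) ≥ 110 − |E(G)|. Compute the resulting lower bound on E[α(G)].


E[|E(G)|] = C(110, 2)·p = 5995 · (1/1210) = 109/22.
E[α(G)] ≥ n − E[|E(G)|] = 110 − 109/22 = 2311/22.
Numerically: ≈ 105.04545.
(This is only a lower bound; the true E[α(G)] may be larger.)

E[α(G)] ≥ 2311/22 ≈ 105.04545.


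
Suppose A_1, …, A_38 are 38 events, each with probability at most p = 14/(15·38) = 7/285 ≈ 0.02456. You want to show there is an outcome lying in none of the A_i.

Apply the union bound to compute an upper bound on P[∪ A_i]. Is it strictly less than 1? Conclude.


Union bound: P[∪_{i=1}^{38} A_i] ≤ Σ_i P[A_i] ≤ 38·p = 38·(7/285) = 14/15.
Numerically: 14/15 ≈ 0.93333.
Is 14/15 < 1? YES.
Since P[∪ A_i] ≤ 14/15 < 1, the complement has P[∩ A_i^c] ≥ 1 − 14/15 = 1/15 > 0, so some outcome avoids every A_i.

38·p = 14/15 ≈ 0.93333; existence CERTIFIED by the union bound.


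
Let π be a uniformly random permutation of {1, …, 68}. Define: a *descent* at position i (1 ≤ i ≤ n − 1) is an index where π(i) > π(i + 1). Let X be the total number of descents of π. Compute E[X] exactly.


Write X = Σ X_I over i = 1, …, 67, with X_I the indicator of one descent.
There are 67 indicators.
For each fixed i, the pair (π(i), π(i+1)) is a uniformly random ordered pair of distinct values from {1, …, 68}; by symmetry P[π(i) > π(i+1)] = 1/2.
By linearity: E[X] = 67 · (1/2) = (68 − 1) · (1/2) = 67/2 ≈ 33.500000.

E[X] = 67/2 = 33.500000.


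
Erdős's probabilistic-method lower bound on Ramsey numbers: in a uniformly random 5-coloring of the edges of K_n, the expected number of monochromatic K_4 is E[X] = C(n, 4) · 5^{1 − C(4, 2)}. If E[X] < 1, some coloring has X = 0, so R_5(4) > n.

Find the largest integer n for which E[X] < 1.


We need C(n, 4) · 5^{1 − 6} < 1, i.e. C(n, 4) < 5^{6 − 1} = 3125.
Check values of n near the boundary:
  n = 16: C(16, 4) = 1820; 1820 < 3125? YES
  n = 17: C(17, 4) = 2380; 2380 < 3125? YES
  n = 18: C(18, 4) = 3060; 3060 < 3125? YES
  n = 19: C(19, 4) = 3876; 3876 < 3125? NO
  n = 20: C(20, 4) = 4845; 4845 < 3125? NO
  n = 21: C(21, 4) = 5985; 5985 < 3125? NO
The largest n with C(n, 4) < 3125 is n = 18 (where E[X] = 612/625 ≈ 0.979). Hence R_5(4) > 18, i.e. R_5(4) ≥ 19.

Largest n = 18; hence R_5(4) > 18.


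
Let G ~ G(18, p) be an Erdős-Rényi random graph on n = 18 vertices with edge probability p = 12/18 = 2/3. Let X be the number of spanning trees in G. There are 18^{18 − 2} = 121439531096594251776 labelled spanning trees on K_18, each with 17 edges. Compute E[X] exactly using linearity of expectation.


K_18 has 18^{18 − 2} = 121439531096594251776 labelled spanning trees.
For each such spanning tree H, let X_H = 1 if all 17 edges of H are present in G. Then P[X_H = 1] = p^{17} = (2/3)^{17} = 131072/129140163.
By linearity: E[X] = Σ_H E[X_H] = 121439531096594251776 · p^{17} = 121439531096594251776 · 131072/129140163 = 123256172596690944.
Numerically: E[X] ≈ 1.233e+17.

E[X] = 121439531096594251776 · (2/3)^{17} = 123256172596690944 ≈ 1.233e+17.


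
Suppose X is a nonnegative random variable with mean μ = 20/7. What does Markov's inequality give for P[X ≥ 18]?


μ = E[X] = 20/7, a = 18.
Markov: P[X ≥ 18] ≤ μ/a = (20/7)/18 = 10/63.
Numerically: ≈ 0.159.
(Since a = 18 > μ = 2.857, the bound 10/63 is < 1 and informative.)

P[X ≥ 18] ≤ 10/63 ≈ 0.159.


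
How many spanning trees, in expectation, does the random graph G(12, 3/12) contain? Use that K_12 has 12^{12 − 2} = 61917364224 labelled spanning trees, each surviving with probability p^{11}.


K_12 has 12^{12 − 2} = 61917364224 labelled spanning trees.
For each such spanning tree H, let X_H = 1 if all 11 edges of H are present in G. Then P[X_H = 1] = p^{11} = (1/4)^{11} = 1/4194304.
By linearity of expectation: E[X] = Σ_H E[X_H] = 61917364224 · p^{11} = 61917364224 · 1/4194304 = 59049/4.
Numerically: E[X] ≈ 1.48e+04.

E[X] = 61917364224 · (1/4)^{11} = 59049/4 ≈ 1.48e+04.


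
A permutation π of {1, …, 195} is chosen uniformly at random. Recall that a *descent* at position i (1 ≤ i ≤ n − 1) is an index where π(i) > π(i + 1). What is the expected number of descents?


Write X = Σ X_I over i = 1, …, 194, with X_I the indicator of one descent.
There are 194 indicators.
For each fixed i, the pair (π(i), π(i+1)) is a uniformly random ordered pair of distinct values from {1, …, 195}; by symmetry P[π(i) > π(i+1)] = 1/2.
By linearity: E[X] = 194 · (1/2) = (195 − 1) · (1/2) = 97 ≈ 97.0000.

E[X] = 97 = 97.0000.


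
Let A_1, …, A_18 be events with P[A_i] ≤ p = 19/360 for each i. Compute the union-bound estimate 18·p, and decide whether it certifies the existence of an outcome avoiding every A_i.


Union bound: P[∪_{i=1}^{18} A_i] ≤ Σ_i P[A_i] ≤ 18·p = 18·(19/360) = 19/20.
Numerically: 19/20 ≈ 0.9500000.
Is 19/20 < 1? YES.
Since P[∪ A_i] ≤ 19/20 < 1, the complement has P[∩ A_i^c] ≥ 1 − 19/20 = 1/20 > 0, so some outcome avoids every A_i.

18·p = 19/20 ≈ 0.9500000; existence CERTIFIED by the union bound.


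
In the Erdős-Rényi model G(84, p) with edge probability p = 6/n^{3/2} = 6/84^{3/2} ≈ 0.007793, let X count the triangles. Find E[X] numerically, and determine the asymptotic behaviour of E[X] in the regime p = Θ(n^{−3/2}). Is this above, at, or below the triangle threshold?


Number of potential triangles: C(84, 3) = 95284.
Each occurs with probability p³ ≈ (0.007793)³ ≈ 4.733659e-07.
By linearity: E[X] = C(84, 3)·p³ ≈ 95284 · 4.733659e-07 ≈ 0.0451.
Since α = 3/2 > 1, p = c/n^{3/2} = o(1/n) is below the triangle threshold p ~ 1/n. Asymptotically E[X] ~ (c³/6)·n^{3(1−α)} = (6³/6)·n^{-1.5} → 0, so by Markov's inequality G has no triangles w.h.p.

E[X] ≈ 0.0451; in regime p = Θ(1/n^{3/2}) E[X] tends to 0 (below the triangle threshold p ~ 1/n).


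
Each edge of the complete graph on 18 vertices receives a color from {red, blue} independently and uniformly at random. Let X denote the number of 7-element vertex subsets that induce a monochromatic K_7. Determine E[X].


Let X = Σ_S X_S over the C(18, 7) = 31824 subsets S of size 7, where X_S = 1 if the K_7 on S is monochromatic.
For a fixed S, the K_7 on S has C(7, 2) = 21 edges. P[all 21 edges red] = (1/2)^21, and likewise for blue, so P[monochromatic] = 2·(1/2)^21 = 2^{1 − 21} = 1/1048576.
By linearity of expectation: E[X] = C(18, 7) · 2^{1 − 21} = 31824 · 1/1048576 = 1989/65536.
Numerically: E[X] ≈ 0.03035.

E[X] = C(18,7)·2^(1−C(7,2)) = 1989/65536 ≈ 0.03035.


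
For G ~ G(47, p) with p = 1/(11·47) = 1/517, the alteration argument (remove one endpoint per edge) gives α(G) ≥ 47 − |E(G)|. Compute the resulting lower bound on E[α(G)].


E[|E(G)|] = C(47, 2)·p = 1081 · (1/517) = 23/11.
E[α(G)] ≥ n − E[|E(G)|] = 47 − 23/11 = 494/11.
Numerically: ≈ 44.9091.
(This is only a lower bound; the true E[α(G)] may be larger.)

E[α(G)] ≥ 494/11 ≈ 44.9091.


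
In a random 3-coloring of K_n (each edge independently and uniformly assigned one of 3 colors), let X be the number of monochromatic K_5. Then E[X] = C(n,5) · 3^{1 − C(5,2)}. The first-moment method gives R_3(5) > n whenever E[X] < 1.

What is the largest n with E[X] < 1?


We need C(n, 5) · 3^{1 − 10} < 1, i.e. C(n, 5) < 3^{10 − 1} = 19683.
Check values of n near the boundary:
  n = 18: C(18, 5) = 8568; 8568 < 19683? YES
  n = 19: C(19, 5) = 11628; 11628 < 19683? YES
  n = 20: C(20, 5) = 15504; 15504 < 19683? YES
  n = 21: C(21, 5) = 20349; 20349 < 19683? NO
The largest n with C(n, 5) < 19683 is n = 20 (where E[X] = 5168/6561 ≈ 0.787685). Hence R_3(5) > 20, i.e. R_3(5) ≥ 21.

Largest n = 20; hence R_3(5) > 20.


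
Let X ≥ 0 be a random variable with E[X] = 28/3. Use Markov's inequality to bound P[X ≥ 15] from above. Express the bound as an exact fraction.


μ = E[X] = 28/3, a = 15.
Markov: P[X ≥ 15] ≤ μ/a = (28/3)/15 = 28/45.
Numerically: ≈ 0.62222.
(Since a = 15 > μ = 9.33333, the bound 28/45 is < 1 and informative.)

P[X ≥ 15] ≤ 28/45 ≈ 0.62222.


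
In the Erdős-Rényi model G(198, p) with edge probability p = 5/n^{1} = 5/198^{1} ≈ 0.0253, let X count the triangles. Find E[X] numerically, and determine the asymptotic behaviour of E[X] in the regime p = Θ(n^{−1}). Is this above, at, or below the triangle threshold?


Number of potential triangles: C(198, 3) = 1274196.
Each occurs with probability p³ ≈ (0.0253)³ ≈ 1.61033e-05.
By linearity: E[X] = C(198, 3)·p³ ≈ 1274196 · 1.61033e-05 ≈ 20.519.
Here α = 1, so p = 5/n is exactly at the triangle threshold p ~ 1/n. Asymptotically E[X] → c³/6 = 5³/6 = 125/6 ≈ 20.833, a bounded constant. In this regime the triangle count is asymptotically Poisson(c³/6).

E[X] ≈ 20.519; in regime p = Θ(1/n^{1}) E[X] stays bounded (at the triangle threshold p ~ 1/n).


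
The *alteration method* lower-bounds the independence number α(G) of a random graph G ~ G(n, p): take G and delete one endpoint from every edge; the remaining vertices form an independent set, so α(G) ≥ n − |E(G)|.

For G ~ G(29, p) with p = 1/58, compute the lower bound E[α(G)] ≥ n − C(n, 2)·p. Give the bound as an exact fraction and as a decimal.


E[|E(G)|] = C(29, 2)·p = 406 · (1/58) = 7.
E[α(G)] ≥ n − E[|E(G)|] = 29 − 7 = 22.
Numerically: ≈ 22.000.
(This is only a lower bound; the true E[α(G)] may be larger.)

E[α(G)] ≥ 22 ≈ 22.000.


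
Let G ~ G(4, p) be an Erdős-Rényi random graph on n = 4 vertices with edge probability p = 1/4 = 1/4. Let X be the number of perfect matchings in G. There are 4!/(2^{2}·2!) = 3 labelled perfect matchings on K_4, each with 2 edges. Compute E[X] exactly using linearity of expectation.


K_4 has 4!/(2^{2}·2!) = 3 labelled perfect matchings.
For each such perfect matching H, let X_H = 1 if all 2 edges of H are present in G. Then P[X_H = 1] = p^{2} = (1/4)^{2} = 1/16.
By linearity: E[X] = Σ_H E[X_H] = 3 · p^{2} = 3 · 1/16 = 3/16.
Numerically: E[X] ≈ 0.188.

E[X] = 3 · (1/4)^{2} = 3/16 ≈ 0.188.


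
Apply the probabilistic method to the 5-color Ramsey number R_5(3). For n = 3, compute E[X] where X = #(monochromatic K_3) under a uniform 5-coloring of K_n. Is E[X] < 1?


E[X] = C(3, 3) · 5^{1 − 3} = 1 · 5^{−2} = 1/25.
As a reduced fraction: E[X] = 1/25 ≈ 0.040.
Is E[X] < 1? YES.
Since E[X] < 1, there exists a 5-coloring of K_{3} with no monochromatic K_3; hence R_5(3) > 3.

E[X] = 1/25 ≈ 0.040; E[X] < 1, so R_5(3) > 3.


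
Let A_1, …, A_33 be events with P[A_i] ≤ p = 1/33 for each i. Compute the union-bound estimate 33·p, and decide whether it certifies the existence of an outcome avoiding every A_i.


Union bound: P[∪_{i=1}^{33} A_i] ≤ Σ_i P[A_i] ≤ 33·p = 33·(1/33) = 1.
Numerically: 1 ≈ 1.000.
Is 1 < 1? NO.
Since the bound 1 is ≥ 1, the union bound is uninformative here; it does NOT by itself certify existence.

33·p = 1 ≈ 1.000; existence NOT certified by the union bound.


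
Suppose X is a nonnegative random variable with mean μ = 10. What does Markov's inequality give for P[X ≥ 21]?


μ = E[X] = 10, a = 21.
Markov: P[X ≥ 21] ≤ μ/a = (10)/21 = 10/21.
Numerically: ≈ 0.47619.
(Since a = 21 > μ = 10.00000, the bound 10/21 is < 1 and informative.)

P[X ≥ 21] ≤ 10/21 ≈ 0.47619.


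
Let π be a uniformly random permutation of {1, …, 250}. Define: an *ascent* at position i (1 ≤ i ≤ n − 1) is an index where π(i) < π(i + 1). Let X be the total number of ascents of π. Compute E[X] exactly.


Write X = Σ X_I over i = 1, …, 249, with X_I the indicator of one ascent.
There are 249 indicators.
For each fixed i, the pair (π(i), π(i+1)) is a uniformly random ordered pair of distinct values from {1, …, 250}; by symmetry P[π(i) < π(i+1)] = 1/2.
By linearity: E[X] = 249 · (1/2) = (250 − 1) · (1/2) = 249/2 ≈ 124.500000.

E[X] = 249/2 = 124.500000.


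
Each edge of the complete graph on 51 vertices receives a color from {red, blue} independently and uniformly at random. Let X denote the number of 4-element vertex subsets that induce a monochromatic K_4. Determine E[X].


Let X = Σ_S X_S over the C(51, 4) = 249900 subsets S of size 4, where X_S = 1 if the K_4 on S is monochromatic.
For a fixed S, the K_4 on S has C(4, 2) = 6 edges. P[all 6 edges red] = (1/2)^6, and likewise for blue, so P[monochromatic] = 2·(1/2)^6 = 2^{1 − 6} = 1/32.
By linearity of expectation: E[X] = C(51, 4) · 2^{1 − 6} = 249900 · 1/32 = 62475/8.
Numerically: E[X] ≈ 7809.375.

E[X] = C(51,4)·2^(1−C(4,2)) = 62475/8 ≈ 7809.375.


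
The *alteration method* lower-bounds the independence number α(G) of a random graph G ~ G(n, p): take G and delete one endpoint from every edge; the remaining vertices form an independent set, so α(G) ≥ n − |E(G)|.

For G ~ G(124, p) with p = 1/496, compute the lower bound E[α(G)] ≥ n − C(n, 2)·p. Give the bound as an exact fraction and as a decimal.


E[|E(G)|] = C(124, 2)·p = 7626 · (1/496) = 123/8.
E[α(G)] ≥ n − E[|E(G)|] = 124 − 123/8 = 869/8.
Numerically: ≈ 108.62500.
(This is only a lower bound; the true E[α(G)] may be larger.)

E[α(G)] ≥ 869/8 ≈ 108.62500.
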